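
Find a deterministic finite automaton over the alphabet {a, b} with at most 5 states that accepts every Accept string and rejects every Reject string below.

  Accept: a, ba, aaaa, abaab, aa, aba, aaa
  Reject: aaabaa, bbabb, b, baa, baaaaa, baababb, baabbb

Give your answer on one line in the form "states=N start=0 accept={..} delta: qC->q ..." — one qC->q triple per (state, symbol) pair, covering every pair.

states=4 start=0 accept={0,2} delta: 0a->0 0b->1 1a->2 1b->1 2a->3 2b->0 3a->1 3b->0

Fold the examples into a partial DFA from state 0: repeatedly fix the first undefined (state, symbol) met by the shortest-then-alphabetical prefix, trying targets in increasing order and rejecting any under which an Accept and a Reject string meet in one state with the same remainder; add a state when all current targets are rejected. Accepting states are where Accept strings end.
a: 0a undefined. 0a->0: ok.
b: 0b undefined. 0b->0: no, a/aaabaa meet in 0. Open state 1: 0b->1.
ba: 1a undefined. 1a->0: no, a/aaabaa meet in 0. 1a->1: no, ba/aaabaa meet in 1. Open state 2: 1a->2.
bb: 1b undefined. 1b->0: no, a/bbabb meet in 0. 1b->1: ok.
baa: 2a undefined. 2a->0: no, a/aaabaa meet in 0. 2a->1: no, ba/baaaaa meet in 2. 2a->2: no, ba/aaabaa meet in 2. Open state 3: 2a->3.
baaa: 3a undefined. 3a->0: no, a/baaaaa meet in 0. 3a->1: ok.
baab: 3b undefined. 3b->0: ok.
bbab: 2b undefined. 2b->0: ok.
All examples now run through 4 states with every (state, symbol) defined. Accept strings end in {0,2}, Reject strings end in {1,3}; accept={0,2}.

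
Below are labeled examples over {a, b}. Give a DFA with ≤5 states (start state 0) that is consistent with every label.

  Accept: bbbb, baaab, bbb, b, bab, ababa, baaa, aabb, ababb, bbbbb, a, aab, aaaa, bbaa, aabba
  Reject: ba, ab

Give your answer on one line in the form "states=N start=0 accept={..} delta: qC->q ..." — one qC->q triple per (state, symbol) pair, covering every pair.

State merging on the prefix tree: take the shortest (then alphabetical) example prefix whose next move is undefined and point that move at state 0, else 1, else 2, ...; a target is out if some Accept/Reject pair would then sit in one state with the same input left (inseparable). If every existing state is out, open a new one.
a: 0a undefined. 0a->0: no, b/ab meet in 0 with "b" left. Open state 1: 0a->1.
b: 0b undefined. 0b->0: no, bab/ab meet in 1 with "b" left. 0b->1: ok.
aa: 1a undefined. 1a->0: no, baaa/ba meet in 0. 1a->1: no, baaab/ab meet in 1 with "b" left. Open state 2: 1a->2.
ab: 1b undefined. 1b->0: no, bbbb/ab meet in 0. 1b->1: no, bbbb/ab meet in 1. 1b->2: ok.
aaa: 2a undefined. 2a->0: no, baaab/ba meet in 2. 2a->1: no, baaa/ba meet in 2. 2a->2: no, baaa/ba meet in 2. Open state 3: 2a->3.
aab: 2b undefined. 2b->0: no, bbbbb/ba meet in 2. 2b->1: no, bbbb/ba meet in 2. 2b->2: no, bbbb/ba meet in 2. 2b->3: ok.
aaaa: 3a undefined. 3a->0: ok.
aabb: 3b undefined. 3b->0: ok.
All examples now run through 4 states with every (state, symbol) defined. Accept strings end in {0,1,3}, Reject strings end in {2}; accept={0,1,3}.

states=4 start=0 accept={0,1,3} delta: 0a->1 0b->1 1a->2 1b->2 2a->3 2b->3 3a->0 3b->0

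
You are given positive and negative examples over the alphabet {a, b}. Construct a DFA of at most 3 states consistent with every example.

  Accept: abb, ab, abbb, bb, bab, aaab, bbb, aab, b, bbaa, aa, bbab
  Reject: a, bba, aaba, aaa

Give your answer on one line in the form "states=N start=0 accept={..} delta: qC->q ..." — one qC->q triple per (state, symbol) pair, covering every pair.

State merging on the prefix tree: take the shortest (then alphabetical) example prefix whose next move is undefined and point that move at state 0, else 1, else 2, ...; a target is out if some Accept/Reject pair would then sit in one state with the same input left (inseparable). If every existing state is out, open a new one.
a: 0a undefined. 0a->0: no, aa/a meet in 0. Open state 1: 0a->1.
b: 0b undefined. 0b->0: ok.
aa: 1a undefined. 1a->0: ok.
ab: 1b undefined. 1b->0: ok.
All examples now run through 2 states with every (state, symbol) defined. Accept strings end in {0}, Reject strings end in {1}; accept={0}.

states=2 start=0 accept={0} delta: 0a->1 0b->0 1a->0 1b->0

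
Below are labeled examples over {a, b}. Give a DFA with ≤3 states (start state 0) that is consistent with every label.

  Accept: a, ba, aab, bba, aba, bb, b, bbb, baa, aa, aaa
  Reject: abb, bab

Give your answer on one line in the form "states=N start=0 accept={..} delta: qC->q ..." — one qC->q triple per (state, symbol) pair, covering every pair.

State merging on the prefix tree: take the shortest (then alphabetical) example prefix whose next move is undefined and point that move at state 0, else 1, else 2, ...; a target is out if some Accept/Reject pair would then sit in one state with the same input left (inseparable). If every existing state is out, open a new one.
a: 0a undefined. 0a->0: no, bb/abb meet in 0 with "bb" left. Open state 1: 0a->1.
b: 0b undefined. 0b->0: ok.
aa: 1a undefined. 1a->0: ok.
ab: 1b undefined. 1b->0: no, aab/abb meet in 0. 1b->1: no, a/abb meet in 1. Open state 2: 1b->2.
aba: 2a undefined. 2a->0: ok.
abb: 2b undefined. 2b->0: no, aab/abb meet in 0. 2b->1: no, a/abb meet in 1. 2b->2: ok.
All examples now run through 3 states with every (state, symbol) defined. Accept strings end in {0,1}, Reject strings end in {2}; accept={0,1}.

states=3 start=0 accept={0,1} delta: 0a->1 0b->0 1a->0 1b->2 2a->0 2b->2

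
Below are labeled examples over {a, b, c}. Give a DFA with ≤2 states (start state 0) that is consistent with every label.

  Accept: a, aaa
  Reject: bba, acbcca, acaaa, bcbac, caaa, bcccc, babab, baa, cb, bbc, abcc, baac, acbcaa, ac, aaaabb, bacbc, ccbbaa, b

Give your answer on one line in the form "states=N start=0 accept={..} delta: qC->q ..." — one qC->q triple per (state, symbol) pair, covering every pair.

Grow the machine one transition at a time. Run the examples from 0; the earliest place one falls off (shortest prefix, ties alphabetical) gets sent to the lowest-numbered state that keeps every Accept/Reject pair distinguishable — a pair clashes when both reach the same state with identical unread suffix — and to a fresh state only if none does.
a: 0a undefined. 0a->0: ok.
b: 0b undefined. 0b->0: no, a/bba meet in 0. Open state 1: 0b->1.
c: 0c undefined. 0c->0: no, a/acaaa meet in 0. 0c->1: ok.
ba: 1a undefined. 1a->0: no, a/acaaa meet in 0. 1a->1: ok.
bb: 1b undefined. 1b->0: no, a/bba meet in 0. 1b->1: ok.
bc: 1c undefined. 1c->0: no, a/bcbac meet in 0. 1c->1: ok.
All examples now run through 2 states with every (state, symbol) defined. Accept strings end in {0}, Reject strings end in {1}; accept={0}.

states=2 start=0 accept={0} delta: 0a->0 0b->1 0c->1 1a->1 1b->1 1c->1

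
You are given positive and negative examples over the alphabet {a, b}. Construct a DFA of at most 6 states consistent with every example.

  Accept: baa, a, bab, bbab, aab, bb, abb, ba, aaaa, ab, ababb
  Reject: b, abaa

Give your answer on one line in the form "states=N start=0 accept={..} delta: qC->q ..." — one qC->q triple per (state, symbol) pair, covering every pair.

State merging on the prefix tree: take the shortest (then alphabetical) example prefix whose next move is undefined and point that move at state 0, else 1, else 2, ...; a target is out if some Accept/Reject pair would then sit in one state with the same input left (inseparable). If every existing state is out, open a new one.
a: 0a undefined. 0a->0: no, baa/abaa meet in 0 with "baa" left. Open state 1: 0a->1.
b: 0b undefined. 0b->0: no, bb/b meet in 0. 0b->1: no, a/b meet in 1. Open state 2: 0b->2.
aa: 1a undefined. 1a->0: no, aab/b meet in 2. 1a->1: ok.
ab: 1b undefined. 1b->0: no, a/abaa meet in 1. 1b->1: no, a/abaa meet in 1. 1b->2: no, baa/abaa meet in 2 with "aa" left. Open state 3: 1b->3.
ba: 2a undefined. 2a->0: no, bab/b meet in 2. 2a->1: ok.
bb: 2b undefined. 2b->0: ok.
aba: 3a undefined. 3a->0: no, baa/abaa meet in 1. 3a->1: no, baa/abaa meet in 1. 3a->2: no, baa/abaa meet in 1. 3a->3: no, bab/abaa meet in 3. Open state 4: 3a->4.
abb: 3b undefined. 3b->0: ok.
abaa: 4a undefined. 4a->0: no, bb/abaa meet in 0. 4a->1: no, baa/abaa meet in 1. 4a->2: ok.
abab: 4b undefined. 4b->0: no, ababb/b meet in 2. 4b->1: ok.
All examples now run through 5 states with every (state, symbol) defined. Accept strings end in {0,1,3}, Reject strings end in {2}; accept={0,1,3}.

states=5 start=0 accept={0,1,3} delta: 0a->1 0b->2 1a->1 1b->3 2a->1 2b->0 3a->4 3b->0 4a->2 4b->1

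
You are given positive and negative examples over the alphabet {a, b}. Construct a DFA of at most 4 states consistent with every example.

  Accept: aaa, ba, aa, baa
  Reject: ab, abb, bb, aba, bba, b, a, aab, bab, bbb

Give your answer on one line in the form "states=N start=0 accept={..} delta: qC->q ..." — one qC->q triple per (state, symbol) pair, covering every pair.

states=3 start=0 accept={2} delta: 0a->1 0b->1 1a->2 1b->0 2a->2 2b->0

Grow the machine one transition at a time. Run the examples from 0; the earliest place one falls off (shortest prefix, ties alphabetical) gets sent to the lowest-numbered state that keeps every Accept/Reject pair distinguishable — a pair clashes when both reach the same state with identical unread suffix — and to a fresh state only if none does.
a: 0a undefined. 0a->0: no, aaa/a meet in 0. Open state 1: 0a->1.
b: 0b undefined. 0b->0: no, ba/bba meet in 1. 0b->1: ok.
aa: 1a undefined. 1a->0: no, aaa/b meet in 1. 1a->1: no, aaa/b meet in 1. Open state 2: 1a->2.
ab: 1b undefined. 1b->0: ok.
aaa: 2a undefined. 2a->0: no, aaa/ab meet in 0. 2a->1: no, aaa/abb meet in 1. 2a->2: ok.
aab: 2b undefined. 2b->0: ok.
All examples now run through 3 states with every (state, symbol) defined. Accept strings end in {2}, Reject strings end in {0,1}; accept={2}.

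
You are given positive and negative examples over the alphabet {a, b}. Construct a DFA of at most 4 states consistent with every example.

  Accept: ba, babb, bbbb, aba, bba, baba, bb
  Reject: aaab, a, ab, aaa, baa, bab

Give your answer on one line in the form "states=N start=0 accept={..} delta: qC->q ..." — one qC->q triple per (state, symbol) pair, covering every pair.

states=4 start=0 accept={2,3} delta: 0a->0 0b->1 1a->2 1b->3 2a->0 2b->1 3a->2 3b->1

Fold the examples into a partial DFA from state 0: repeatedly fix the first undefined (state, symbol) met by the shortest-then-alphabetical prefix, trying targets in increasing order and rejecting any under which an Accept and a Reject string meet in one state with the same remainder; add a state when all current targets are rejected. Accepting states are where Accept strings end.
a: 0a undefined. 0a->0: ok.
b: 0b undefined. 0b->0: no, ba/aaab meet in 0. Open state 1: 0b->1.
ba: 1a undefined. 1a->0: no, ba/a meet in 0. 1a->1: no, ba/aaab meet in 1. Open state 2: 1a->2.
bb: 1b undefined. 1b->0: no, bbbb/a meet in 0. 1b->1: no, bbbb/aaab meet in 1. 1b->2: no, bba/baa meet in 2 with "a" left. Open state 3: 1b->3.
baa: 2a undefined. 2a->0: ok.
bab: 2b undefined. 2b->0: no, babb/aaab meet in 1. 2b->1: ok.
bba: 3a undefined. 3a->0: no, bba/a meet in 0. 3a->1: no, bba/aaab meet in 1. 3a->2: ok.
bbb: 3b undefined. 3b->0: no, bbbb/aaab meet in 1. 3b->1: ok.
All examples now run through 4 states with every (state, symbol) defined. Accept strings end in {2,3}, Reject strings end in {0,1}; accept={2,3}.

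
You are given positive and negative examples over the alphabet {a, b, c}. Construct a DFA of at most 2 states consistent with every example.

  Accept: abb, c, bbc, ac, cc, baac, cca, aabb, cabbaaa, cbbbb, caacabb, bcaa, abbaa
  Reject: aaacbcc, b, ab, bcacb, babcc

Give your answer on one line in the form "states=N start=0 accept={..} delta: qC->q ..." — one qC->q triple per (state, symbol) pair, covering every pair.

Grow the machine one transition at a time. Run the examples from 0; the earliest place one falls off (shortest prefix, ties alphabetical) gets sent to the lowest-numbered state that keeps every Accept/Reject pair distinguishable — a pair clashes when both reach the same state with identical unread suffix — and to a fresh state only if none does.
a: 0a undefined. 0a->0: ok.
b: 0b undefined. 0b->0: no, abb/b meet in 0. Open state 1: 0b->1.
c: 0c undefined. 0c->0: ok.
ba: 1a undefined. 1a->0: ok.
bb: 1b undefined. 1b->0: ok.
bc: 1c undefined. 1c->0: no, abb/aaacbcc meet in 0. 1c->1: ok.
All examples now run through 2 states with every (state, symbol) defined. Accept strings end in {0}, Reject strings end in {1}; accept={0}.

states=2 start=0 accept={0} delta: 0a->0 0b->1 0c->0 1a->0 1b->0 1c->1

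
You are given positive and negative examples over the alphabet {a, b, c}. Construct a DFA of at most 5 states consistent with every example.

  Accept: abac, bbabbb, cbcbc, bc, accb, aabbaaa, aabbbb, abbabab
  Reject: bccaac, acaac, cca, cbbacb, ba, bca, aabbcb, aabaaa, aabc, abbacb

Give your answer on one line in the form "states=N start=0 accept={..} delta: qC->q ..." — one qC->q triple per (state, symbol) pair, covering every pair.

states=5 start=0 accept={0} delta: 0a->1 0b->0 0c->0 1a->1 1b->2 1c->2 2a->0 2b->3 2c->3 3a->4 3b->0 3c->1 4a->2 4b->2 4c->1

Grow the machine one transition at a time. Run the examples from 0; the earliest place one falls off (shortest prefix, ties alphabetical) gets sent to the lowest-numbered state that keeps every Accept/Reject pair distinguishable — a pair clashes when both reach the same state with identical unread suffix — and to a fresh state only if none does.
a: 0a undefined. 0a->0: no, bc/aabc meet in 0 with "bc" left. Open state 1: 0a->1.
b: 0b undefined. 0b->0: ok.
c: 0c undefined. 0c->0: ok.
aa: 1a undefined. 1a->0: no, cbcbc/bccaac meet in 0. 1a->1: ok.
ab: 1b undefined. 1b->0: no, abac/bccaac meet in 1 with "c" left. 1b->1: no, abac/bccaac meet in 1 with "c" left. Open state 2: 1b->2.
ac: 1c undefined. 1c->0: no, cbcbc/bccaac meet in 0. 1c->1: no, accb/cbbacb meet in 2. 1c->2: ok.
aba: 2a undefined. 2a->0: ok.
abb: 2b undefined. 2b->0: no, abac/cbbacb meet in 0. 2b->1: no, bbabbb/bccaac meet in 2. 2b->2: no, abac/abbacb meet in 0. Open state 3: 2b->3.
acc: 2c undefined. 2c->0: no, abac/aabc meet in 0. 2c->1: no, accb/bccaac meet in 2. 2c->2: no, accb/cbbacb meet in 3. 2c->3: ok.
abba: 3a undefined. 3a->0: no, abac/abbacb meet in 0. 3a->1: no, aabbaaa/cca meet in 1. 3a->2: no, bbabbb/abbacb meet in 3 with "b" left. 3a->3: no, aabbaaa/cbbacb meet in 3. Open state 4: 3a->4.
accb: 3b undefined. 3b->0: ok.
aabbc: 3c undefined. 3c->0: no, abac/aabbcb meet in 0. 3c->1: ok.
abbab: 4b undefined. 4b->0: no, abbabab/bccaac meet in 2. 4b->1: no, abbabab/bccaac meet in 2. 4b->2: ok.
abbac: 4c undefined. 4c->0: no, abac/abbacb meet in 0. 4c->1: ok.
aabbaa: 4a undefined. 4a->0: no, aabbaaa/cca meet in 1. 4a->1: no, aabbaaa/cca meet in 1. 4a->2: ok.
All examples now run through 5 states with every (state, symbol) defined. Accept strings end in {0}, Reject strings end in {1,2,3}; accept={0}.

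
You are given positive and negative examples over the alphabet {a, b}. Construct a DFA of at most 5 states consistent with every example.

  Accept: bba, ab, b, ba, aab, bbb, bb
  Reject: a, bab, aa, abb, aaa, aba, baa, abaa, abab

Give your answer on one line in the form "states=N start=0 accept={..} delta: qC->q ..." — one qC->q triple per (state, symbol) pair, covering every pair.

Grow the machine one transition at a time. Run the examples from 0; the earliest place one falls off (shortest prefix, ties alphabetical) gets sent to the lowest-numbered state that keeps every Accept/Reject pair distinguishable — a pair clashes when both reach the same state with identical unread suffix — and to a fresh state only if none does.
a: 0a undefined. 0a->0: no, ba/aba meet in 0 with "ba" left. Open state 1: 0a->1.
b: 0b undefined. 0b->0: no, bba/a meet in 1. 0b->1: no, bba/aba meet in 1 with "ba" left. Open state 2: 0b->2.
aa: 1a undefined. 1a->0: ok.
ab: 1b undefined. 1b->0: no, ab/aa meet in 0. 1b->1: no, ab/a meet in 1. 1b->2: no, ba/aba meet in 2 with "a" left. Open state 3: 1b->3.
ba: 2a undefined. 2a->0: no, b/bab meet in 2. 2a->1: no, ab/bab meet in 3. 2a->2: no, b/baa meet in 2. 2a->3: ok.
bb: 2b undefined. 2b->0: no, bba/a meet in 1. 2b->1: no, bba/aa meet in 0. 2b->2: ok.
aba: 3a undefined. 3a->0: no, b/abab meet in 2. 3a->1: no, bba/abab meet in 3. 3a->2: no, bba/abaa meet in 3. 3a->3: no, bba/aba meet in 3. Open state 4: 3a->4.
abb: 3b undefined. 3b->0: ok.
abaa: 4a undefined. 4a->0: ok.
abab: 4b undefined. 4b->0: ok.
All examples now run through 5 states with every (state, symbol) defined. Accept strings end in {2,3}, Reject strings end in {0,1,4}; accept={2,3}.

states=5 start=0 accept={2,3} delta: 0a->1 0b->2 1a->0 1b->3 2a->3 2b->2 3a->4 3b->0 4a->0 4b->0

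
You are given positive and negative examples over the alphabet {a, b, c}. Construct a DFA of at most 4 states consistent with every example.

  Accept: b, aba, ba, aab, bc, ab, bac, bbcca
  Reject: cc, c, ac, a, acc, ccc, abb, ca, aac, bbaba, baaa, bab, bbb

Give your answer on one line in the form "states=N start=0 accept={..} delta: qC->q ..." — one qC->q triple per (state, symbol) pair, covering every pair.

Fold the examples into a partial DFA from state 0: repeatedly fix the first undefined (state, symbol) met by the shortest-then-alphabetical prefix, trying targets in increasing order and rejecting any under which an Accept and a Reject string meet in one state with the same remainder; add a state when all current targets are rejected. Accepting states are where Accept strings end.
a: 0a undefined. 0a->0: ok.
b: 0b undefined. 0b->0: no, b/a meet in 0. Open state 1: 0b->1.
c: 0c undefined. 0c->0: ok.
ba: 1a undefined. 1a->0: no, b/bab meet in 1. 1a->1: no, b/baaa meet in 1. Open state 2: 1a->2.
bb: 1b undefined. 1b->0: no, b/bbb meet in 1. 1b->1: no, b/abb meet in 1. 1b->2: no, aba/abb meet in 2. Open state 3: 1b->3.
bc: 1c undefined. 1c->0: no, bc/cc meet in 0. 1c->1: ok.
baa: 2a undefined. 2a->0: ok.
bab: 2b undefined. 2b->0: ok.
bac: 2c undefined. 2c->0: no, bac/cc meet in 0. 2c->1: ok.
bba: 3a undefined. 3a->0: no, aba/bbaba meet in 2. 3a->1: no, b/bbaba meet in 1. 3a->2: ok.
bbb: 3b undefined. 3b->0: ok.
bbc: 3c undefined. 3c->0: no, bbcca/cc meet in 0. 3c->1: ok.
All examples now run through 4 states with every (state, symbol) defined. Accept strings end in {1,2}, Reject strings end in {0,3}; accept={1,2}.

states=4 start=0 accept={1,2} delta: 0a->0 0b->1 0c->0 1a->2 1b->3 1c->1 2a->0 2b->0 2c->1 3a->2 3b->0 3c->1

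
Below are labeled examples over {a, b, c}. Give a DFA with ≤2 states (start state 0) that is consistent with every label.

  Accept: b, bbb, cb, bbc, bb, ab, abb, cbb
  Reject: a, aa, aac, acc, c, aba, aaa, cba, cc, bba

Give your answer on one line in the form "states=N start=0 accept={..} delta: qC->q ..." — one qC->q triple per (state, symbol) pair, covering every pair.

states=2 start=0 accept={1} delta: 0a->0 0b->1 0c->0 1a->0 1b->1 1c->1

State merging on the prefix tree: take the shortest (then alphabetical) example prefix whose next move is undefined and point that move at state 0, else 1, else 2, ...; a target is out if some Accept/Reject pair would then sit in one state with the same input left (inseparable). If every existing state is out, open a new one.
a: 0a undefined. 0a->0: ok.
b: 0b undefined. 0b->0: no, b/a meet in 0. Open state 1: 0b->1.
c: 0c undefined. 0c->0: ok.
bb: 1b undefined. 1b->0: no, bbc/a meet in 0. 1b->1: ok.
aba: 1a undefined. 1a->0: ok.
bbc: 1c undefined. 1c->0: no, bbc/a meet in 0. 1c->1: ok.
All examples now run through 2 states with every (state, symbol) defined. Accept strings end in {1}, Reject strings end in {0}; accept={1}.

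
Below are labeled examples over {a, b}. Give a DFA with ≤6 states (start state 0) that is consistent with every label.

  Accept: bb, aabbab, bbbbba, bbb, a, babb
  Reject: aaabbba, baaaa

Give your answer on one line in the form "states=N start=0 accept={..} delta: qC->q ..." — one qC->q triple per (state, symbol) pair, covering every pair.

states=4 start=0 accept={0,2,3} delta: 0a->0 0b->1 1a->1 1b->2 2a->2 2b->3 3a->1 3b->1

Fold the examples into a partial DFA from state 0: repeatedly fix the first undefined (state, symbol) met by the shortest-then-alphabetical prefix, trying targets in increasing order and rejecting any under which an Accept and a Reject string meet in one state with the same remainder; add a state when all current targets are rejected. Accepting states are where Accept strings end.
a: 0a undefined. 0a->0: ok.
b: 0b undefined. 0b->0: no, bb/aaabbba meet in 0. Open state 1: 0b->1.
ba: 1a undefined. 1a->0: no, a/baaaa meet in 0. 1a->1: ok.
bb: 1b undefined. 1b->0: no, aabbab/aaabbba meet in 1. 1b->1: no, bb/aaabbba meet in 1. Open state 2: 1b->2.
bbb: 2b undefined. 2b->0: no, bbb/aaabbba meet in 0. 2b->1: no, bbbbba/aaabbba meet in 1. 2b->2: no, bbbbba/aaabbba meet in 2 with "a" left. Open state 3: 2b->3.
bbbb: 3b undefined. 3b->0: no, bbbbba/baaaa meet in 1. 3b->1: ok.
aabba: 2a undefined. 2a->0: no, aabbab/baaaa meet in 1. 2a->1: no, bbbbba/baaaa meet in 1. 2a->2: ok.
aaabbba: 3a undefined. 3a->0: no, a/aaabbba meet in 0. 3a->1: ok.
All examples now run through 4 states with every (state, symbol) defined. Accept strings end in {0,2,3}, Reject strings end in {1}; accept={0,2,3}.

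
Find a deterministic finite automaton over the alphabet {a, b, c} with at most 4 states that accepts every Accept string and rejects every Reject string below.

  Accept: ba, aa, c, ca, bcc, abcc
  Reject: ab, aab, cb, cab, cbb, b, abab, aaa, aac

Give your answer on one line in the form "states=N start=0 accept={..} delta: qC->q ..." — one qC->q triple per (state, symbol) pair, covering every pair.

states=3 start=0 accept={1,2} delta: 0a->1 0b->0 0c->1 1a->2 1b->0 1c->1 2a->0 2b->0 2c->0

Fold the examples into a partial DFA from state 0: repeatedly fix the first undefined (state, symbol) met by the shortest-then-alphabetical prefix, trying targets in increasing order and rejecting any under which an Accept and a Reject string meet in one state with the same remainder; add a state when all current targets are rejected. Accepting states are where Accept strings end.
a: 0a undefined. 0a->0: no, aa/aaa meet in 0. Open state 1: 0a->1.
b: 0b undefined. 0b->0: ok.
c: 0c undefined. 0c->0: no, c/cb meet in 0. 0c->1: ok.
aa: 1a undefined. 1a->0: no, ba/aaa meet in 1. 1a->1: no, ba/aaa meet in 1. Open state 2: 1a->2.
ab: 1b undefined. 1b->0: ok.
aaa: 2a undefined. 2a->0: ok.
aab: 2b undefined. 2b->0: ok.
aac: 2c undefined. 2c->0: ok.
bcc: 1c undefined. 1c->0: no, bcc/ab meet in 0. 1c->1: ok.
All examples now run through 3 states with every (state, symbol) defined. Accept strings end in {1,2}, Reject strings end in {0}; accept={1,2}.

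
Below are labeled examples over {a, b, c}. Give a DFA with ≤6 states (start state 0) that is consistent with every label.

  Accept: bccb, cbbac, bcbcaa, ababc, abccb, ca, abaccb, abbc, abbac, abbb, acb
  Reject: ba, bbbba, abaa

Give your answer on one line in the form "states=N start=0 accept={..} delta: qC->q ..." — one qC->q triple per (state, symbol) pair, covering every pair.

states=3 start=0 accept={0,1} delta: 0a->0 0b->1 0c->0 1a->2 1b->1 1c->0 2a->2 2b->0 2c->0

Fold the examples into a partial DFA from state 0: repeatedly fix the first undefined (state, symbol) met by the shortest-then-alphabetical prefix, trying targets in increasing order and rejecting any under which an Accept and a Reject string meet in one state with the same remainder; add a state when all current targets are rejected. Accepting states are where Accept strings end.
a: 0a undefined. 0a->0: ok.
b: 0b undefined. 0b->0: no, abbb/ba meet in 0. Open state 1: 0b->1.
c: 0c undefined. 0c->0: ok.
ba: 1a undefined. 1a->0: no, ca/ba meet in 0. 1a->1: no, acb/ba meet in 1. Open state 2: 1a->2.
bb: 1b undefined. 1b->0: no, cbbac/bbbba meet in 0. 1b->1: ok.
bc: 1c undefined. 1c->0: ok.
abaa: 2a undefined. 2a->0: no, bcbcaa/abaa meet in 0. 2a->1: no, bccb/abaa meet in 1. 2a->2: ok.
abab: 2b undefined. 2b->0: ok.
abac: 2c undefined. 2c->0: ok.
All examples now run through 3 states with every (state, symbol) defined. Accept strings end in {0,1}, Reject strings end in {2}; accept={0,1}.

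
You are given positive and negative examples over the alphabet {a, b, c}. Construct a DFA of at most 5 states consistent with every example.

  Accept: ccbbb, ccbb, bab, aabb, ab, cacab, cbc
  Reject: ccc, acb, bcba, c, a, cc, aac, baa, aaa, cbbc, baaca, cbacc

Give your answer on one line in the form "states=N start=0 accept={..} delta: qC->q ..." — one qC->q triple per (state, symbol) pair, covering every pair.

Fold the examples into a partial DFA from state 0: repeatedly fix the first undefined (state, symbol) met by the shortest-then-alphabetical prefix, trying targets in increasing order and rejecting any under which an Accept and a Reject string meet in one state with the same remainder; add a state when all current targets are rejected. Accepting states are where Accept strings end.
a: 0a undefined. 0a->0: ok.
b: 0b undefined. 0b->0: no, bab/a meet in 0. Open state 1: 0b->1.
c: 0c undefined. 0c->0: no, ab/acb meet in 1. 0c->1: no, aabb/acb meet in 1 with "b" left. Open state 2: 0c->2.
ba: 1a undefined. 1a->0: ok.
bc: 1c undefined. 1c->0: ok.
ca: 2a undefined. 2a->0: ok.
cb: 2b undefined. 2b->0: no, cbc/c meet in 2. 2b->1: no, bab/acb meet in 1. 2b->2: no, cbc/cc meet in 2 with "c" left. Open state 3: 2b->3.
cc: 2c undefined. 2c->0: ok.
cba: 3a undefined. 3a->0: ok.
cbb: 3b undefined. 3b->0: ok.
cbc: 3c undefined. 3c->0: no, cbc/bcba meet in 0. 3c->1: ok.
aabb: 1b undefined. 1b->0: no, ccbb/bcba meet in 0. 1b->1: ok.
All examples now run through 4 states with every (state, symbol) defined. Accept strings end in {1}, Reject strings end in {0,2,3}; accept={1}.

states=4 start=0 accept={1} delta: 0a->0 0b->1 0c->2 1a->0 1b->1 1c->0 2a->0 2b->3 2c->0 3a->0 3b->0 3c->1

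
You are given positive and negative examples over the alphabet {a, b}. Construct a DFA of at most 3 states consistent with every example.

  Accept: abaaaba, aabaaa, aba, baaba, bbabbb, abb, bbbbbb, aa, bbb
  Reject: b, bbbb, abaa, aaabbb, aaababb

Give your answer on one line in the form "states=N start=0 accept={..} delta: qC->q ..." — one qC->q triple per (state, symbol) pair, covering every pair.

states=3 start=0 accept={0} delta: 0a->1 0b->1 1a->0 1b->2 2a->0 2b->0

Fold the examples into a partial DFA from state 0: repeatedly fix the first undefined (state, symbol) met by the shortest-then-alphabetical prefix, trying targets in increasing order and rejecting any under which an Accept and a Reject string meet in one state with the same remainder; add a state when all current targets are rejected. Accepting states are where Accept strings end.
a: 0a undefined. 0a->0: no, bbb/aaabbb meet in 0 with "bbb" left. Open state 1: 0a->1.
b: 0b undefined. 0b->0: no, bbbbbb/b meet in 0. 0b->1: ok.
aa: 1a undefined. 1a->0: ok.
ab: 1b undefined. 1b->0: no, abaaaba/b meet in 1. 1b->1: no, bbabbb/b meet in 1. Open state 2: 1b->2.
aba: 2a undefined. 2a->0: ok.
abb: 2b undefined. 2b->0: ok.
All examples now run through 3 states with every (state, symbol) defined. Accept strings end in {0}, Reject strings end in {1,2}; accept={0}.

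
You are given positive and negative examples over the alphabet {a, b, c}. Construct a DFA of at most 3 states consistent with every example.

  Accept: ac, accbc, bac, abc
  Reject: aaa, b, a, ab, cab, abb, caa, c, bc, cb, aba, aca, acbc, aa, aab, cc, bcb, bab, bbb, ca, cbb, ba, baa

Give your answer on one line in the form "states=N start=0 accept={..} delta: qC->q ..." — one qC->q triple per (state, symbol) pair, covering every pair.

states=3 start=0 accept={2} delta: 0a->1 0b->0 0c->0 1a->0 1b->1 1c->2 2a->0 2b->0 2c->1

Fold the examples into a partial DFA from state 0: repeatedly fix the first undefined (state, symbol) met by the shortest-then-alphabetical prefix, trying targets in increasing order and rejecting any under which an Accept and a Reject string meet in one state with the same remainder; add a state when all current targets are rejected. Accepting states are where Accept strings end.
a: 0a undefined. 0a->0: no, ac/c meet in 0 with "c" left. Open state 1: 0a->1.
b: 0b undefined. 0b->0: ok.
c: 0c undefined. 0c->0: ok.
aa: 1a undefined. 1a->0: ok.
ab: 1b undefined. 1b->0: no, abc/b meet in 0. 1b->1: ok.
ac: 1c undefined. 1c->0: no, ac/b meet in 0. 1c->1: no, ac/aaa meet in 1. Open state 2: 1c->2.
aca: 2a undefined. 2a->0: ok.
acb: 2b undefined. 2b->0: ok.
acc: 2c undefined. 2c->0: no, accbc/b meet in 0. 2c->1: ok.
All examples now run through 3 states with every (state, symbol) defined. Accept strings end in {2}, Reject strings end in {0,1}; accept={2}.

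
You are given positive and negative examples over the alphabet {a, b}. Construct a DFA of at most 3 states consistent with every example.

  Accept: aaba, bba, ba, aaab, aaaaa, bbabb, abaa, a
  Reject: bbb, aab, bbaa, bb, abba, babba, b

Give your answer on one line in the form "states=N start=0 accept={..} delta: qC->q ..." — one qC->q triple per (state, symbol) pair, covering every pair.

states=2 start=0 accept={1} delta: 0a->1 0b->0 1a->0 1b->1

State merging on the prefix tree: take the shortest (then alphabetical) example prefix whose next move is undefined and point that move at state 0, else 1, else 2, ...; a target is out if some Accept/Reject pair would then sit in one state with the same input left (inseparable). If every existing state is out, open a new one.
a: 0a undefined. 0a->0: no, bba/abba meet in 0 with "bba" left. Open state 1: 0a->1.
b: 0b undefined. 0b->0: ok.
aa: 1a undefined. 1a->0: ok.
ab: 1b undefined. 1b->0: no, aaba/abba meet in 1. 1b->1: ok.
All examples now run through 2 states with every (state, symbol) defined. Accept strings end in {1}, Reject strings end in {0}; accept={1}.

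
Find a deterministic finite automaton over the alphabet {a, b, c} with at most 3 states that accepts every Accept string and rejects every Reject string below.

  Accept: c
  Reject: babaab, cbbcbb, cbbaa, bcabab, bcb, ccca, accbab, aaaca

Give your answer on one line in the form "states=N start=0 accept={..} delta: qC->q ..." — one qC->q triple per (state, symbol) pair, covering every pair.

Fold the examples into a partial DFA from state 0: repeatedly fix the first undefined (state, symbol) met by the shortest-then-alphabetical prefix, trying targets in increasing order and rejecting any under which an Accept and a Reject string meet in one state with the same remainder; add a state when all current targets are rejected. Accepting states are where Accept strings end.
a: 0a undefined. 0a->0: ok.
b: 0b undefined. 0b->0: ok.
c: 0c undefined. 0c->0: no, c/babaab meet in 0. Open state 1: 0c->1.
cb: 1b undefined. 1b->0: ok.
cc: 1c undefined. 1c->0: ok.
bca: 1a undefined. 1a->0: ok.
All examples now run through 2 states with every (state, symbol) defined. Accept strings end in {1}, Reject strings end in {0}; accept={1}.

states=2 start=0 accept={1} delta: 0a->0 0b->0 0c->1 1a->0 1b->0 1c->0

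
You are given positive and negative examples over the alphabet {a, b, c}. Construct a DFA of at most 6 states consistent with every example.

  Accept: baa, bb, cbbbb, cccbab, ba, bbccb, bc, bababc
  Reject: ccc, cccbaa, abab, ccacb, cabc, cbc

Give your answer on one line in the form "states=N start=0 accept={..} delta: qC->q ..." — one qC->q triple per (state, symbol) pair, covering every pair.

states=4 start=0 accept={1,2} delta: 0a->0 0b->1 0c->1 1a->2 1b->2 1c->2 2a->1 2b->3 2c->3 3a->0 3b->0 3c->0

Grow the machine one transition at a time. Run the examples from 0; the earliest place one falls off (shortest prefix, ties alphabetical) gets sent to the lowest-numbered state that keeps every Accept/Reject pair distinguishable — a pair clashes when both reach the same state with identical unread suffix — and to a fresh state only if none does.
a: 0a undefined. 0a->0: ok.
b: 0b undefined. 0b->0: no, baa/abab meet in 0. Open state 1: 0b->1.
c: 0c undefined. 0c->0: no, baa/cccbaa meet in 1 with "aa" left. 0c->1: ok.
ba: 1a undefined. 1a->0: no, bc/cabc meet in 1 with "c" left. 1a->1: no, bb/abab meet in 1 with "b" left. Open state 2: 1a->2.
bb: 1b undefined. 1b->0: no, cbbbb/cbc meet in 1. 1b->1: no, bc/cbc meet in 1 with "c" left. 1b->2: ok.
bc: 1c undefined. 1c->0: no, bb/ccacb meet in 2. 1c->1: no, bc/ccc meet in 1. 1c->2: ok.
baa: 2a undefined. 2a->0: no, bb/ccacb meet in 2. 2a->1: ok.
bab: 2b undefined. 2b->0: no, baa/cabc meet in 1. 2b->1: no, baa/abab meet in 1. 2b->2: no, bb/abab meet in 2. Open state 3: 2b->3.
bbc: 2c undefined. 2c->0: no, baa/cccbaa meet in 1. 2c->1: no, baa/ccc meet in 1. 2c->2: no, bb/ccc meet in 2. 2c->3: ok.
baba: 3a undefined. 3a->0: ok.
bbcc: 3c undefined. 3c->0: ok.
cbbb: 3b undefined. 3b->0: ok.
All examples now run through 4 states with every (state, symbol) defined. Accept strings end in {1,2}, Reject strings end in {0,3}; accept={1,2}.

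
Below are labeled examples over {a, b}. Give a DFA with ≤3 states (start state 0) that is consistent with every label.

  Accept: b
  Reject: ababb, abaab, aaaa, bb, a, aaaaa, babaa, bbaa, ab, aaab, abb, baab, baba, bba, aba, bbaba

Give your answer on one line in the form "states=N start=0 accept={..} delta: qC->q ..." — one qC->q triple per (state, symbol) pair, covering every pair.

State merging on the prefix tree: take the shortest (then alphabetical) example prefix whose next move is undefined and point that move at state 0, else 1, else 2, ...; a target is out if some Accept/Reject pair would then sit in one state with the same input left (inseparable). If every existing state is out, open a new one.
a: 0a undefined. 0a->0: no, b/ab meet in 0 with "b" left. Open state 1: 0a->1.
b: 0b undefined. 0b->0: no, b/bb meet in 0. 0b->1: no, b/a meet in 1. Open state 2: 0b->2.
aa: 1a undefined. 1a->0: ok.
ab: 1b undefined. 1b->0: no, b/ababb meet in 2. 1b->1: ok.
ba: 2a undefined. 2a->0: ok.
bb: 2b undefined. 2b->0: ok.
All examples now run through 3 states with every (state, symbol) defined. Accept strings end in {2}, Reject strings end in {0,1}; accept={2}.

states=3 start=0 accept={2} delta: 0a->1 0b->2 1a->0 1b->1 2a->0 2b->0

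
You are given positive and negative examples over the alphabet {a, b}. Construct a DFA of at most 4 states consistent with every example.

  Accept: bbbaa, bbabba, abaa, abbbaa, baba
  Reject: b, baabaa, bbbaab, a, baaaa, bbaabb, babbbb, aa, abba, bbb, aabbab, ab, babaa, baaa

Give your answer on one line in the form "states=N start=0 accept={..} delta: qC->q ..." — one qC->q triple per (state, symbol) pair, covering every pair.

states=4 start=0 accept={3} delta: 0a->0 0b->1 1a->2 1b->1 2a->3 2b->2 3a->0 3b->0

Fold the examples into a partial DFA from state 0: repeatedly fix the first undefined (state, symbol) met by the shortest-then-alphabetical prefix, trying targets in increasing order and rejecting any under which an Accept and a Reject string meet in one state with the same remainder; add a state when all current targets are rejected. Accepting states are where Accept strings end.
a: 0a undefined. 0a->0: ok.
b: 0b undefined. 0b->0: no, bbbaa/b meet in 0. Open state 1: 0b->1.
ba: 1a undefined. 1a->0: no, abaa/baabaa meet in 0. 1a->1: no, abaa/b meet in 1. Open state 2: 1a->2.
bb: 1b undefined. 1b->0: no, bbabba/a meet in 0. 1b->1: ok.
baa: 2a undefined. 2a->0: no, bbbaa/baabaa meet in 0. 2a->1: no, bbbaa/b meet in 1. 2a->2: no, bbbaa/baaaa meet in 2. Open state 3: 2a->3.
bab: 2b undefined. 2b->0: no, bbabba/abba meet in 2. 2b->1: no, bbbaa/babaa meet in 3. 2b->2: ok.
baaa: 3a undefined. 3a->0: ok.
baab: 3b undefined. 3b->0: ok.
All examples now run through 4 states with every (state, symbol) defined. Accept strings end in {3}, Reject strings end in {0,1,2}; accept={3}.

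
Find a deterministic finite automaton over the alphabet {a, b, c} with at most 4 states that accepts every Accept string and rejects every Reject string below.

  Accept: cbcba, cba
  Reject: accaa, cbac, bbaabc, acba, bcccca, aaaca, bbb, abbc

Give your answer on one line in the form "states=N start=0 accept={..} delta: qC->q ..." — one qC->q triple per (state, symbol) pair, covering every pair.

states=3 start=0 accept={2} delta: 0a->1 0b->0 0c->1 1a->0 1b->2 1c->0 2a->2 2b->0 2c->1

State merging on the prefix tree: take the shortest (then alphabetical) example prefix whose next move is undefined and point that move at state 0, else 1, else 2, ...; a target is out if some Accept/Reject pair would then sit in one state with the same input left (inseparable). If every existing state is out, open a new one.
a: 0a undefined. 0a->0: no, cba/acba meet in 0 with "cba" left. Open state 1: 0a->1.
b: 0b undefined. 0b->0: ok.
c: 0c undefined. 0c->0: no, cbcba/bcccca meet in 1. 0c->1: ok.
aa: 1a undefined. 1a->0: ok.
ab: 1b undefined. 1b->0: no, cbcba/bbaabc meet in 1. 1b->1: no, cbcba/acba meet in 1 with "cba" left. Open state 2: 1b->2.
ac: 1c undefined. 1c->0: ok.
abb: 2b undefined. 2b->0: ok.
cba: 2a undefined. 2a->0: no, cba/bbb meet in 0. 2a->1: no, cba/accaa meet in 1. 2a->2: ok.
cbc: 2c undefined. 2c->0: no, cbcba/accaa meet in 1. 2c->1: ok.
All examples now run through 3 states with every (state, symbol) defined. Accept strings end in {2}, Reject strings end in {0,1}; accept={2}.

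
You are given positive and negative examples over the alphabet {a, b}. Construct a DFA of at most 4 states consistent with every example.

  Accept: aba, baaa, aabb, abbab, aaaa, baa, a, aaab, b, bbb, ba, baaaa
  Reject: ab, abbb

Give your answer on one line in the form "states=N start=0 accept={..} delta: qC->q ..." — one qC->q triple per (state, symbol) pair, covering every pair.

states=4 start=0 accept={0,1,2} delta: 0a->1 0b->0 1a->2 1b->3 2a->0 2b->0 3a->0 3b->1

Fold the examples into a partial DFA from state 0: repeatedly fix the first undefined (state, symbol) met by the shortest-then-alphabetical prefix, trying targets in increasing order and rejecting any under which an Accept and a Reject string meet in one state with the same remainder; add a state when all current targets are rejected. Accepting states are where Accept strings end.
a: 0a undefined. 0a->0: no, aaab/ab meet in 0 with "b" left. Open state 1: 0a->1.
b: 0b undefined. 0b->0: ok.
aa: 1a undefined. 1a->0: no, aaab/ab meet in 1 with "b" left. 1a->1: no, aaab/ab meet in 1 with "b" left. Open state 2: 1a->2.
ab: 1b undefined. 1b->0: no, abbab/ab meet in 0. 1b->1: no, a/ab meet in 1. 1b->2: no, aabb/abbb meet in 2 with "bb" left. Open state 3: 1b->3.
aaa: 2a undefined. 2a->0: ok.
aab: 2b undefined. 2b->0: ok.
aba: 3a undefined. 3a->0: ok.
abb: 3b undefined. 3b->0: no, aba/abbb meet in 0. 3b->1: ok.
All examples now run through 4 states with every (state, symbol) defined. Accept strings end in {0,1,2}, Reject strings end in {3}; accept={0,1,2}.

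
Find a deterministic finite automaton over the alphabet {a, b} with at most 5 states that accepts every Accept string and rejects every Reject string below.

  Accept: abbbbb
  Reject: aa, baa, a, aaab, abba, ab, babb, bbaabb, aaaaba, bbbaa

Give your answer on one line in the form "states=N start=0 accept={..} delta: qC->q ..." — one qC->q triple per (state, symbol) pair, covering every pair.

Fold the examples into a partial DFA from state 0: repeatedly fix the first undefined (state, symbol) met by the shortest-then-alphabetical prefix, trying targets in increasing order and rejecting any under which an Accept and a Reject string meet in one state with the same remainder; add a state when all current targets are rejected. Accepting states are where Accept strings end.
a: 0a undefined. 0a->0: ok.
b: 0b undefined. 0b->0: no, abbbbb/aa meet in 0. Open state 1: 0b->1.
ba: 1a undefined. 1a->0: ok.
bb: 1b undefined. 1b->0: no, abbbbb/aaab meet in 1. 1b->1: no, abbbbb/aaab meet in 1. Open state 2: 1b->2.
bba: 2a undefined. 2a->0: ok.
bbb: 2b undefined. 2b->0: no, abbbbb/babb meet in 2. 2b->1: no, abbbbb/aaab meet in 1. 2b->2: no, abbbbb/babb meet in 2. Open state 3: 2b->3.
bbba: 3a undefined. 3a->0: ok.
abbbb: 3b undefined. 3b->0: no, abbbbb/aaab meet in 1. 3b->1: no, abbbbb/babb meet in 2. 3b->2: ok.
All examples now run through 4 states with every (state, symbol) defined. Accept strings end in {3}, Reject strings end in {0,1,2}; accept={3}.

states=4 start=0 accept={3} delta: 0a->0 0b->1 1a->0 1b->2 2a->0 2b->3 3a->0 3b->2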